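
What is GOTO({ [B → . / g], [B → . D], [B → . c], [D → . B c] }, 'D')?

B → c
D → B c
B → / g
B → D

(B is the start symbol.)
GOTO(I, 'D') = CLOSURE({ [A → αX.β] : [A → α.Xβ] ∈ I, X = 'D' })

Items with dot before 'D', with the dot advanced:
  [B → . D] → [B → D .]
Closure adds nothing (no advanced item has the dot before a non-terminal).

GOTO = { [B → D .] }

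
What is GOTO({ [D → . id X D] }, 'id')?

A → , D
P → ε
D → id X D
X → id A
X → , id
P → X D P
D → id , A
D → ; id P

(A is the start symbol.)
{ [D → id . X D], [X → . , id], [X → . id A] }

GOTO(I, 'id') = CLOSURE({ [A → αX.β] : [A → α.Xβ] ∈ I, X = 'id' })

Items with dot before 'id', with the dot advanced:
  [D → . id X D] → [D → id . X D]
Closure of the advanced items:
  [D → id . X D] has the dot before X: add [X → . id A], [X → . , id]

GOTO = { [D → id . X D], [X → . , id], [X → . id A] }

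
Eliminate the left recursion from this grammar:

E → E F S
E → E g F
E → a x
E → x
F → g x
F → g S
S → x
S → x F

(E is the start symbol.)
E → a x E'
E → x E'
E' → F S E'
E' → g F E'
E' → ε
F → g x
F → g S
S → x
S → x F

E is directly left-recursive. The standard transformation for
  A → A α₁ | ... | A α_m | β₁ | ... | β_n
is
  A  → β₁ A' | ... | β_n A'
  A' → α₁ A' | ... | α_m A' | ε

E → a x becomes E → a x E'
E → x becomes E → x E'
E → E F S becomes E' → F S E'
E → E g F becomes E' → g F E'
Add E' → ε

Productions for other non-terminals are unchanged:
  F → g x
  F → g S
  S → x
  S → x F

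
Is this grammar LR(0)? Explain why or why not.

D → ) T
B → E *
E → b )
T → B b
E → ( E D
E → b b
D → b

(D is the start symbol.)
Yes, the grammar is LR(0)

Augment with D' → D and build the canonical LR(0) collection (I0 = CLOSURE({[D' → . D]}), then GOTO on every symbol after a dot until no new states appear). It has 15 states:
  I0: { [D → . ) T], [D → . b], [D' → . D] }  — shift
  I1: { [B → . E *], [D → ) . T], [E → . ( E D], [E → . b )], [E → . b b], [T → . B b] }  — shift
  I2: { [D' → D .] }  — accept
  I3: { [D → b .] }  — reduce
  I4: { [E → ( . E D], [E → . ( E D], [E → . b )], [E → . b b] }  — shift
  I5: { [T → B . b] }  — shift
  I6: { [B → E . *] }  — shift
  I7: { [D → ) T .] }  — reduce
  I8: { [E → b . )], [E → b . b] }  — shift
  I9: { [E → b ) .] }  — reduce
  I10: { [E → b b .] }  — reduce
  I11: { [B → E * .] }  — reduce
  I12: { [T → B b .] }  — reduce
  I13: { [D → . ) T], [D → . b], [E → ( E . D] }  — shift
  I14: { [E → ( E D .] }  — reduce

Every state is either a pure shift/goto state or contains exactly one complete item and nothing to shift — no conflicts. The grammar is LR(0).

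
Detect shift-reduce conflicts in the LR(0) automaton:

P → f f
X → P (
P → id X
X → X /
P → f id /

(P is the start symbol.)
A shift-reduce conflict occurs when an LR(0) state has both:
  - a complete (reduce) item [A → α .] (dot at the end), and
  - a shift item [B → β . c γ] (dot before a terminal).

Augment with P' → P and build the canonical LR(0) collection (I0 = CLOSURE({[P' → . P]}), then GOTO on every symbol after a dot until no new states appear). It has 11 states:
  I0: { [P → . f f], [P → . f id /], [P → . id X], [P' → . P] }  — shift
  I1: { [P' → P .] }  — accept
  I2: { [P → f . f], [P → f . id /] }  — shift
  I3: { [P → . f f], [P → . f id /], [P → . id X], [P → id . X], [X → . P (], [X → . X /] }  — shift
  I4: { [X → P . (] }  — shift
  I5: { [P → id X .], [X → X . /] }  — shift, reduce
  I6: { [X → X / .] }  — reduce
  I7: { [X → P ( .] }  — reduce
  I8: { [P → f f .] }  — reduce
  I9: { [P → f id . /] }  — shift
  I10: { [P → f id / .] }  — reduce

I5 contains reduce item [P → id X .] and shift item [X → X . /] — shift-reduce conflict.

Answer: Yes — I5: [P → id X .] vs [X → X . /]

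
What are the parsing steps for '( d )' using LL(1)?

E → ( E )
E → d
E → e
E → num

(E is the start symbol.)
LL(1) parsing maintains a stack (initially the start symbol over $) and the input. At each step: if the stack top is a terminal, match it against the current input token; if it is a non-terminal N, replace it with the RHS of M[N, lookahead] (the unique production whose predict set contains the lookahead).

Stack is shown with the top on the left.

Stack    Input    Action
------------------------
E $      ( d ) $  output E → ( E )
( E ) $  ( d ) $  match '('
E ) $    d ) $    output E → d
d ) $    d ) $    match 'd'
) $      ) $      match ')'
$        $        accept

The string is accepted.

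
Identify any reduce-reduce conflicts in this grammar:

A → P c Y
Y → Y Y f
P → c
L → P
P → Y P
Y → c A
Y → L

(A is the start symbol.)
Augment with A' → A and build the canonical LR(0) collection (I0 = CLOSURE({[A' → . A]}), then GOTO on every symbol after a dot until no new states appear). It has 13 states:
  I0: { [A → . P c Y], [A' → . A], [L → . P], [P → . Y P], [P → . c], [Y → . L], [Y → . Y Y f], [Y → . c A] }  — shift
  I1: { [A' → A .] }  — accept
  I2: { [Y → L .] }  — reduce
  I3: { [A → P . c Y], [L → P .] }  — shift, reduce
  I4: { [L → . P], [P → . Y P], [P → . c], [P → Y . P], [Y → . L], [Y → . Y Y f], [Y → . c A], [Y → Y . Y f] }  — shift
  I5: { [A → . P c Y], [L → . P], [P → . Y P], [P → . c], [P → c .], [Y → . L], [Y → . Y Y f], [Y → . c A], [Y → c . A] }  — shift, reduce
  I6: { [Y → c A .] }  — reduce
  I7: { [L → P .], [P → Y P .] }  — 2 reduces
  I8: { [L → . P], [P → . Y P], [P → . c], [P → Y . P], [Y → . L], [Y → . Y Y f], [Y → . c A], [Y → Y . Y f], [Y → Y Y . f] }  — shift
  I9: { [Y → Y Y f .] }  — reduce
  I10: { [A → P c . Y], [L → . P], [P → . Y P], [P → . c], [Y → . L], [Y → . Y Y f], [Y → . c A] }  — shift
  I11: { [L → P .] }  — reduce
  I12: { [A → P c Y .], [L → . P], [P → . Y P], [P → . c], [P → Y . P], [Y → . L], [Y → . Y Y f], [Y → . c A], [Y → Y . Y f] }  — shift, reduce

I7 contains complete items [L → P .], [P → Y P .] — reduce-reduce conflict.

Answer: Yes — I7: [L → P .] vs [P → Y P .]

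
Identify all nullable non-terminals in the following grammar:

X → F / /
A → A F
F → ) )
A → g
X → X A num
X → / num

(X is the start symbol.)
A non-terminal is nullable if it can derive ε (the empty string): either it has an ε-production, or it has a production whose right-hand side consists entirely of nullable non-terminals.

There are no ε-productions, so no non-terminal can derive ε.
No non-terminals are nullable.

Answer: None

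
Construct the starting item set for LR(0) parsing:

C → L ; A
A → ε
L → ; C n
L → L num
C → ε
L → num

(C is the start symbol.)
First, augment the grammar with C' → C
I₀ = CLOSURE({ [C' → . C] }):
  [C' → . C] has the dot before C: add [C → . L ; A], [C → .]
  [C → . L ; A] has the dot before L: add [L → . ; C n], [L → . L num], [L → . num]
No further items can be added.

I₀ = { [C → . L ; A], [C → .], [C' → . C], [L → . ; C n], [L → . L num], [L → . num] }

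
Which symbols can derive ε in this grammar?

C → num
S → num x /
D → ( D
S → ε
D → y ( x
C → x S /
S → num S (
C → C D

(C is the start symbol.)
{ 'S' }

ε-productions: S → ε
So S is immediately nullable.
No further non-terminal can be added: every production for the remaining non-terminals contains a terminal or a non-nullable non-terminal.
Nullable = { 'S' }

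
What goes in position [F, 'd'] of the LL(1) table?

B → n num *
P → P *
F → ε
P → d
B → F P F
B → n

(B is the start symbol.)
F → ε

To find M[F, 'd'], we find productions for F where 'd' is in the predict set (PREDICT(N → α) = (FIRST(α) \ {ε}) ∪ (FOLLOW(N) if α ⇒* ε)).

Relevant sets:
  FOLLOW(F) = { $, 'd' }

F → ε: PREDICT = { $, 'd' }
  'd' is in predict set, so this production goes in M[F, 'd']

M[F, 'd'] = F → ε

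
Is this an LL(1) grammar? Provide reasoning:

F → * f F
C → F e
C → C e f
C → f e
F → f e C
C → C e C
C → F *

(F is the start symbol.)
No. Predict set conflict for C: { '*', 'f' }

A grammar is LL(1) if for each non-terminal N with multiple productions, the predict sets of those productions are pairwise disjoint, where PREDICT(N → α) = (FIRST(α) \ {ε}) ∪ (FOLLOW(N) if α ⇒* ε).

Relevant sets:
  FIRST(F) = { '*', 'f' }
  FIRST(C) = { '*', 'f' }

For F:
  PREDICT(F → '*' f F) = { '*' }
  PREDICT(F → f e C) = { 'f' }
For C:
  PREDICT(C → F e) = { '*', 'f' }
  PREDICT(C → C e f) = { '*', 'f' }
  PREDICT(C → f e) = { 'f' }
  PREDICT(C → C e C) = { '*', 'f' }
  PREDICT(C → F '*') = { '*', 'f' }

Conflict found: Predict set conflict for C: { '*', 'f' }
The grammar is NOT LL(1).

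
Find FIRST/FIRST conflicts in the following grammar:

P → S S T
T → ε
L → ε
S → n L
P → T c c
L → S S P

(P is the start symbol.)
A FIRST/FIRST conflict occurs when two productions N → α and N → β for the same non-terminal have FIRST(α) ∩ FIRST(β) ≠ ∅ (with ε ∈ FIRST of a nullable right-hand side, so two nullable alternatives also conflict).

FIRST sets of the non-terminals at (or reachable through a nullable prefix from) the front of some alternative:
  FIRST(S) = { 'n' }
  FIRST(T) = { ε }

Productions for P:
  P → S S T: FIRST = { 'n' }
  P → T c c: FIRST = { 'c' }
Productions for L:
  L → ε: FIRST = { ε }
  L → S S P: FIRST = { 'n' }
T, S have only one production, so no FIRST/FIRST conflict is possible there.

All alternatives of each non-terminal have pairwise disjoint FIRST sets.

Answer: No FIRST/FIRST conflicts.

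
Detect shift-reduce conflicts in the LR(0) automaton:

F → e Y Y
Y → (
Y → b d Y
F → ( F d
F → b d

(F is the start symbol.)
Augment with F' → F and build the canonical LR(0) collection (I0 = CLOSURE({[F' → . F]}), then GOTO on every symbol after a dot until no new states appear). It has 14 states:
  I0: { [F → . ( F d], [F → . b d], [F → . e Y Y], [F' → . F] }  — shift
  I1: { [F → ( . F d], [F → . ( F d], [F → . b d], [F → . e Y Y] }  — shift
  I2: { [F' → F .] }  — accept
  I3: { [F → b . d] }  — shift
  I4: { [F → e . Y Y], [Y → . (], [Y → . b d Y] }  — shift
  I5: { [Y → ( .] }  — reduce
  I6: { [F → e Y . Y], [Y → . (], [Y → . b d Y] }  — shift
  I7: { [Y → b . d Y] }  — shift
  I8: { [Y → . (], [Y → . b d Y], [Y → b d . Y] }  — shift
  I9: { [Y → b d Y .] }  — reduce
  I10: { [F → e Y Y .] }  — reduce
  I11: { [F → b d .] }  — reduce
  I12: { [F → ( F . d] }  — shift
  I13: { [F → ( F d .] }  — reduce

No state contains both a complete item and a shift item.

Answer: No shift-reduce conflicts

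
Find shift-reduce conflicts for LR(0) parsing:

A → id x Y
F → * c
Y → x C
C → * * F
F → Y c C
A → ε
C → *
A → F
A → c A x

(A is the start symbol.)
Yes — I0: [A → .] vs [A → . c A x]; I5: [A → .] vs [A → . c A x]; I8: [C → * .] vs [C → * . * F]

A shift-reduce conflict occurs when an LR(0) state has both:
  - a complete (reduce) item [A → α .] (dot at the end), and
  - a shift item [B → β . c γ] (dot before a terminal).

Augment with A' → A and build the canonical LR(0) collection (I0 = CLOSURE({[A' → . A]}), then GOTO on every symbol after a dot until no new states appear). It has 19 states:
  I0: { [A → . F], [A → . c A x], [A → . id x Y], [A → .], [A' → . A], [F → . * c], [F → . Y c C], [Y → . x C] }  — shift, reduce
  I1: { [F → * . c] }  — shift
  I2: { [A' → A .] }  — accept
  I3: { [A → F .] }  — reduce
  I4: { [F → Y . c C] }  — shift
  I5: { [A → . F], [A → . c A x], [A → . id x Y], [A → .], [A → c . A x], [F → . * c], [F → . Y c C], [Y → . x C] }  — shift, reduce
  I6: { [A → id . x Y] }  — shift
  I7: { [C → . * * F], [C → . *], [Y → x . C] }  — shift
  I8: { [C → * . * F], [C → * .] }  — shift, reduce
  I9: { [Y → x C .] }  — reduce
  I10: { [C → * * . F], [F → . * c], [F → . Y c C], [Y → . x C] }  — shift
  I11: { [C → * * F .] }  — reduce
  I12: { [A → id x . Y], [Y → . x C] }  — shift
  I13: { [A → id x Y .] }  — reduce
  I14: { [A → c A . x] }  — shift
  I15: { [A → c A x .] }  — reduce
  I16: { [C → . * * F], [C → . *], [F → Y c . C] }  — shift
  I17: { [F → Y c C .] }  — reduce
  I18: { [F → * c .] }  — reduce

I0 contains reduce item [A → .] and shift items [A → . c A x], [A → . id x Y], [F → . * c], [Y → . x C] — shift-reduce conflict.
I5 contains reduce item [A → .] and shift items [A → . c A x], [A → . id x Y], [F → . * c], [Y → . x C] — shift-reduce conflict.
I8 contains reduce item [C → * .] and shift item [C → * . * F] — shift-reduce conflict.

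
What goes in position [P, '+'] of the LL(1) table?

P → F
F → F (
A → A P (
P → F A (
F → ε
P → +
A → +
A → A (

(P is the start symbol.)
To find M[P, '+'], we find productions for P where '+' is in the predict set (PREDICT(N → α) = (FIRST(α) \ {ε}) ∪ (FOLLOW(N) if α ⇒* ε)).

Relevant sets:
  FIRST(F) = { '(', ε }
  FIRST(A) = { '+' }
  FOLLOW(P) = { $, '(' }

P → F: PREDICT = { $, '(' }
P → F A (: PREDICT = { '(', '+' }
  '+' is in predict set, so this production goes in M[P, '+']
P → +: PREDICT = { '+' }
  '+' is in predict set, so this production goes in M[P, '+']

M[P, '+'] = P → F A (, P → +  (a multiply-defined cell — the grammar is not LL(1))

Answer: P → F A (, P → +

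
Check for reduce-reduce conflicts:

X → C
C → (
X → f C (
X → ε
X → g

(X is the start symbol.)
Augment with X' → X and build the canonical LR(0) collection (I0 = CLOSURE({[X' → . X]}), then GOTO on every symbol after a dot until no new states appear). It has 8 states:
  I0: { [C → . (], [X → . C], [X → . f C (], [X → . g], [X → .], [X' → . X] }  — shift, reduce
  I1: { [C → ( .] }  — reduce
  I2: { [X → C .] }  — reduce
  I3: { [X' → X .] }  — accept
  I4: { [C → . (], [X → f . C (] }  — shift
  I5: { [X → g .] }  — reduce
  I6: { [X → f C . (] }  — shift
  I7: { [X → f C ( .] }  — reduce

No state contains more than one complete item.

Answer: No reduce-reduce conflicts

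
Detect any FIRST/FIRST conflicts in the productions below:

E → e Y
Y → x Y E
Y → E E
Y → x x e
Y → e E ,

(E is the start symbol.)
A FIRST/FIRST conflict occurs when two productions N → α and N → β for the same non-terminal have FIRST(α) ∩ FIRST(β) ≠ ∅ (with ε ∈ FIRST of a nullable right-hand side, so two nullable alternatives also conflict).

FIRST sets of the non-terminals at (or reachable through a nullable prefix from) the front of some alternative:
  FIRST(E) = { 'e' }

Productions for Y:
  Y → x Y E: FIRST = { 'x' }
  Y → E E: FIRST = { 'e' }
  Y → x x e: FIRST = { 'x' }
  Y → e E ,: FIRST = { 'e' }
E has only one production, so no FIRST/FIRST conflict is possible there.

Conflict for Y: Y → x Y E and Y → x x e
  Overlap: { 'x' }
Conflict for Y: Y → E E and Y → e E ,
  Overlap: { 'e' }

Answer: Yes. Y → x Y E / Y → x x e on { 'x' }; Y → E E / Y → e E ',' on { 'e' }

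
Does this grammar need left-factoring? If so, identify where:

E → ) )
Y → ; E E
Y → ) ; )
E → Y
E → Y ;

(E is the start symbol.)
Yes, E has productions with common prefix 'Y'

Left-factoring is needed when two productions for the same non-terminal
share a common prefix on the right-hand side.

Productions for E:
  E → ) )
  E → Y
  E → Y ;
Productions for Y:
  Y → ; E E
  Y → ) ; )

Found common prefix 'Y' in productions for E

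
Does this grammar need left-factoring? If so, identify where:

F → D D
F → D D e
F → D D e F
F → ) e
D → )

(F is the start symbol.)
Left-factoring is needed when two productions for the same non-terminal
share a common prefix on the right-hand side.

Productions for F:
  F → D D
  F → D D e
  F → D D e F
  F → ) e

Found common prefix 'D D' in productions for F

Answer: Yes, F has productions with common prefix 'D D'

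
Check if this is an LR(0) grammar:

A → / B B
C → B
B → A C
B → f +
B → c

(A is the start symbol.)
Augment with A' → A and build the canonical LR(0) collection (I0 = CLOSURE({[A' → . A]}), then GOTO on every symbol after a dot until no new states appear). It has 11 states:
  I0: { [A → . / B B], [A' → . A] }  — shift
  I1: { [A → . / B B], [A → / . B B], [B → . A C], [B → . c], [B → . f +] }  — shift
  I2: { [A' → A .] }  — accept
  I3: { [A → . / B B], [B → . A C], [B → . c], [B → . f +], [B → A . C], [C → . B] }  — shift
  I4: { [A → . / B B], [A → / B . B], [B → . A C], [B → . c], [B → . f +] }  — shift
  I5: { [B → c .] }  — reduce
  I6: { [B → f . +] }  — shift
  I7: { [B → f + .] }  — reduce
  I8: { [A → / B B .] }  — reduce
  I9: { [C → B .] }  — reduce
  I10: { [B → A C .] }  — reduce

Every state is either a pure shift/goto state or contains exactly one complete item and nothing to shift — no conflicts. The grammar is LR(0).

Answer: Yes, the grammar is LR(0)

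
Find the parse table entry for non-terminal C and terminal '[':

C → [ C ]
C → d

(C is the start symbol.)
C → [ C ]

To find M[C, '['], we find productions for C where '[' is in the predict set (PREDICT(N → α) = (FIRST(α) \ {ε}) ∪ (FOLLOW(N) if α ⇒* ε)).

C → [ C ]: PREDICT = { '[' }
  '[' is in predict set, so this production goes in M[C, '[']
C → d: PREDICT = { 'd' }

M[C, '['] = C → [ C ]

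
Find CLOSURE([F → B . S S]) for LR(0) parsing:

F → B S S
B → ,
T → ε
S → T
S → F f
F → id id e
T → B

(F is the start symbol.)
To compute CLOSURE, for each item [A → α.Bβ] where B is a non-terminal, add [B → .γ] for all productions B → γ; repeat for the newly added items until nothing changes.

Start with: [F → B . S S]
  [F → B . S S] has the dot before S: add [S → . T], [S → . F f]
  [S → . T] has the dot before T: add [T → .], [T → . B]
  [S → . F f] has the dot before F: add [F → . B S S], [F → . id id e]
  [T → . B] has the dot before B: add [B → . ,]
No further items can be added.

CLOSURE = { [B → . ,], [F → . B S S], [F → . id id e], [F → B . S S], [S → . F f], [S → . T], [T → . B], [T → .] }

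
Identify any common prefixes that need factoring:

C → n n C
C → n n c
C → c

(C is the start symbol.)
Left-factoring is needed when two productions for the same non-terminal
share a common prefix on the right-hand side.

Productions for C:
  C → n n C
  C → n n c
  C → c

Found common prefix 'n n' in productions for C

Answer: Yes, C has productions with common prefix 'n n'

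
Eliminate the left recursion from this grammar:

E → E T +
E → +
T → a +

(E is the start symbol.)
E is directly left-recursive. The standard transformation for
  A → A α₁ | ... | A α_m | β₁ | ... | β_n
is
  A  → β₁ A' | ... | β_n A'
  A' → α₁ A' | ... | α_m A' | ε

E → + becomes E → + E'
E → E T + becomes E' → T + E'
Add E' → ε

Productions for other non-terminals are unchanged:
  T → a +

Resulting grammar:
E → + E'
E' → T + E'
E' → ε
T → a +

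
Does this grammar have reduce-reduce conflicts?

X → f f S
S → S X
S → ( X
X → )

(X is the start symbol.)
No reduce-reduce conflicts

A reduce-reduce conflict occurs when an LR(0) state has two complete items [A → α .] and [B → β .] — both call for a reduction, and with no lookahead the parser cannot choose between them.

Augment with X' → X and build the canonical LR(0) collection (I0 = CLOSURE({[X' → . X]}), then GOTO on every symbol after a dot until no new states appear). It has 9 states:
  I0: { [X → . )], [X → . f f S], [X' → . X] }  — shift
  I1: { [X → ) .] }  — reduce
  I2: { [X' → X .] }  — accept
  I3: { [X → f . f S] }  — shift
  I4: { [S → . ( X], [S → . S X], [X → f f . S] }  — shift
  I5: { [S → ( . X], [X → . )], [X → . f f S] }  — shift
  I6: { [S → S . X], [X → . )], [X → . f f S], [X → f f S .] }  — shift, reduce
  I7: { [S → S X .] }  — reduce
  I8: { [S → ( X .] }  — reduce

No state contains more than one complete item.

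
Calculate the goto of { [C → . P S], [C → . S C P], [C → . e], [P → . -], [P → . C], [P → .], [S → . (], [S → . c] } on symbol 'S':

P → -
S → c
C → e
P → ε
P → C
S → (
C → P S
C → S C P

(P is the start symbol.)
GOTO(I, 'S') = CLOSURE({ [A → αX.β] : [A → α.Xβ] ∈ I, X = 'S' })

Items with dot before 'S', with the dot advanced:
  [C → . S C P] → [C → S . C P]
Closure of the advanced items:
  [C → S . C P] has the dot before C: add [C → . e], [C → . P S], [C → . S C P]
  [C → . P S] has the dot before P: add [P → . -], [P → .], [P → . C]
  [C → . S C P] has the dot before S: add [S → . c], [S → . (]

GOTO = { [C → . P S], [C → . S C P], [C → . e], [C → S . C P], [P → . -], [P → . C], [P → .], [S → . (], [S → . c] }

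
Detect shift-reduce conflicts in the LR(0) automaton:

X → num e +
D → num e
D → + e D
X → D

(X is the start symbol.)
A shift-reduce conflict occurs when an LR(0) state has both:
  - a complete (reduce) item [A → α .] (dot at the end), and
  - a shift item [B → β . c γ] (dot before a terminal).

Augment with X' → X and build the canonical LR(0) collection (I0 = CLOSURE({[X' → . X]}), then GOTO on every symbol after a dot until no new states appear). It has 11 states:
  I0: { [D → . + e D], [D → . num e], [X → . D], [X → . num e +], [X' → . X] }  — shift
  I1: { [D → + . e D] }  — shift
  I2: { [X → D .] }  — reduce
  I3: { [X' → X .] }  — accept
  I4: { [D → num . e], [X → num . e +] }  — shift
  I5: { [D → num e .], [X → num e . +] }  — shift, reduce
  I6: { [X → num e + .] }  — reduce
  I7: { [D → + e . D], [D → . + e D], [D → . num e] }  — shift
  I8: { [D → + e D .] }  — reduce
  I9: { [D → num . e] }  — shift
  I10: { [D → num e .] }  — reduce

I5 contains reduce item [D → num e .] and shift item [X → num e . +] — shift-reduce conflict.

Answer: Yes — I5: [D → num e .] vs [X → num e . +]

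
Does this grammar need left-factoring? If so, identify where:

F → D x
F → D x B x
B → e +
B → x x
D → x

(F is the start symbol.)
Yes, F has productions with common prefix 'D x'

Left-factoring is needed when two productions for the same non-terminal
share a common prefix on the right-hand side.

Productions for F:
  F → D x
  F → D x B x
Productions for B:
  B → e +
  B → x x

Found common prefix 'D x' in productions for F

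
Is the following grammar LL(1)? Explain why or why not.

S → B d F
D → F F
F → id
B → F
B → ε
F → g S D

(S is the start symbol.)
Yes, the grammar is LL(1).

Relevant sets:
  FIRST(F) = { 'g', 'id' }
  FOLLOW(B) = { 'd' }

For F:
  PREDICT(F → id) = { 'id' }
  PREDICT(F → g S D) = { 'g' }
For B:
  PREDICT(B → F) = { 'g', 'id' }
  PREDICT(B → ε) = { 'd' }
S, D have a single production, so nothing to check there.

All predict sets are disjoint. The grammar IS LL(1).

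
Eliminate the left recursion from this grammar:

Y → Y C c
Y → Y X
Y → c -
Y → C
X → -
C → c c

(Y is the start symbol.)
Y is directly left-recursive. The standard transformation for
  A → A α₁ | ... | A α_m | β₁ | ... | β_n
is
  A  → β₁ A' | ... | β_n A'
  A' → α₁ A' | ... | α_m A' | ε

Y → c - becomes Y → c - Y'
Y → C becomes Y → C Y'
Y → Y C c becomes Y' → C c Y'
Y → Y X becomes Y' → X Y'
Add Y' → ε

Productions for other non-terminals are unchanged:
  X → -
  C → c c

Resulting grammar:
Y → c - Y'
Y → C Y'
Y' → C c Y'
Y' → X Y'
Y' → ε
X → -
C → c c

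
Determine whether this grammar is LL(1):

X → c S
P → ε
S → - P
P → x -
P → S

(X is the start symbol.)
Yes, the grammar is LL(1).

A grammar is LL(1) if for each non-terminal N with multiple productions, the predict sets of those productions are pairwise disjoint, where PREDICT(N → α) = (FIRST(α) \ {ε}) ∪ (FOLLOW(N) if α ⇒* ε).

Relevant sets:
  FIRST(S) = { '-' }
  FOLLOW(P) = { $ }

For P:
  PREDICT(P → ε) = { $ }
  PREDICT(P → x '-') = { 'x' }
  PREDICT(P → S) = { '-' }
X, S have a single production, so nothing to check there.

All predict sets are disjoint. The grammar IS LL(1).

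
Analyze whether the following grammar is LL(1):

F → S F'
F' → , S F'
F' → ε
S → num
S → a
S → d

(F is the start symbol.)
Yes, the grammar is LL(1).

Relevant sets:
  FOLLOW(F') = { $ }

For F':
  PREDICT(F' → ',' S F') = { ',' }
  PREDICT(F' → ε) = { $ }
For S:
  PREDICT(S → num) = { 'num' }
  PREDICT(S → a) = { 'a' }
  PREDICT(S → d) = { 'd' }
F has a single production, so nothing to check there.

All predict sets are disjoint. The grammar IS LL(1).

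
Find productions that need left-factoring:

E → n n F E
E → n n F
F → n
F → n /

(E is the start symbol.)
Yes, E has productions with common prefix 'n n F'; F has productions with common prefix 'n'

Left-factoring is needed when two productions for the same non-terminal
share a common prefix on the right-hand side.

Productions for E:
  E → n n F E
  E → n n F
Productions for F:
  F → n
  F → n /

Found common prefix 'n n F' in productions for E
Found common prefix 'n' in productions for F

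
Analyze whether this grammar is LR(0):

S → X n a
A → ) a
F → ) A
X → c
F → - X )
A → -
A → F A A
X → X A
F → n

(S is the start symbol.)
Augment with S' → S and build the canonical LR(0) collection (I0 = CLOSURE({[S' → . S]}), then GOTO on every symbol after a dot until no new states appear). It has 17 states:
  I0: { [S → . X n a], [S' → . S], [X → . X A], [X → . c] }  — shift
  I1: { [S' → S .] }  — accept
  I2: { [A → . ) a], [A → . -], [A → . F A A], [F → . ) A], [F → . - X )], [F → . n], [S → X . n a], [X → X . A] }  — shift
  I3: { [X → c .] }  — reduce
  I4: { [A → ) . a], [A → . ) a], [A → . -], [A → . F A A], [F → ) . A], [F → . ) A], [F → . - X )], [F → . n] }  — shift
  I5: { [A → - .], [F → - . X )], [X → . X A], [X → . c] }  — shift, reduce
  I6: { [X → X A .] }  — reduce
  I7: { [A → . ) a], [A → . -], [A → . F A A], [A → F . A A], [F → . ) A], [F → . - X )], [F → . n] }  — shift
  I8: { [F → n .], [S → X n . a] }  — shift, reduce
  I9: { [S → X n a .] }  — reduce
  I10: { [A → . ) a], [A → . -], [A → . F A A], [A → F A . A], [F → . ) A], [F → . - X )], [F → . n] }  — shift
  I11: { [F → n .] }  — reduce
  I12: { [A → F A A .] }  — reduce
  I13: { [A → . ) a], [A → . -], [A → . F A A], [F → - X . )], [F → . ) A], [F → . - X )], [F → . n], [X → X . A] }  — shift
  I14: { [A → ) . a], [A → . ) a], [A → . -], [A → . F A A], [F → ) . A], [F → - X ) .], [F → . ) A], [F → . - X )], [F → . n] }  — shift, reduce
  I15: { [F → ) A .] }  — reduce
  I16: { [A → ) a .] }  — reduce

Conflict in state I5:
  Shift-reduce conflict between [A → - .] and [X → . c]
So the grammar is NOT LR(0).

Answer: No. Shift-reduce conflict between [A → - .] and [X → . c]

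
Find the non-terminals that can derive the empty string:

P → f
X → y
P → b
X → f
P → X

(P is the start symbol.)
None

A non-terminal is nullable if it can derive ε (the empty string): either it has an ε-production, or it has a production whose right-hand side consists entirely of nullable non-terminals.

There are no ε-productions, so no non-terminal can derive ε.
No non-terminals are nullable.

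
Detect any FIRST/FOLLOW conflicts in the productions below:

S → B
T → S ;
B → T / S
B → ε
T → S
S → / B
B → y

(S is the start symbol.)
A FIRST/FOLLOW conflict occurs when a non-terminal N has a nullable alternative N → β (β ⇒* ε) and another alternative N → α with FIRST(α) ∩ FOLLOW(N) ≠ ∅: on such a lookahead the parser cannot decide between expanding α and letting N vanish via β.

Nullable non-terminals: B, S, T.
FIRST sets used below: FIRST(T) = { '/', ';', 'y', ε }, FIRST(B) = { '/', ';', 'y', ε }, FIRST(S) = { '/', ';', 'y', ε }

B: nullable alternative(s) B → ε; FOLLOW(B) = { $, '/', ';' }
  B → T / S: FIRST \ {ε} = { '/', ';', 'y' } — overlaps FOLLOW(B) on { '/', ';' }: CONFLICT
  B → ε: FIRST \ {ε} = { } — this is the only nullable alternative, skip
  B → y: FIRST \ {ε} = { 'y' } — disjoint from FOLLOW(B)

S: nullable alternative(s) S → B; FOLLOW(S) = { $, '/', ';' }
  S → B: FIRST \ {ε} = { '/', ';', 'y' } — this is the only nullable alternative, skip
  S → / B: FIRST \ {ε} = { '/' } — overlaps FOLLOW(S) on { '/' }: CONFLICT

T: nullable alternative(s) T → S; FOLLOW(T) = { '/' }
  T → S ;: FIRST \ {ε} = { '/', ';', 'y' } — overlaps FOLLOW(T) on { '/' }: CONFLICT
  T → S: FIRST \ {ε} = { '/', ';', 'y' } — this is the only nullable alternative, skip

So the grammar has 3 FIRST/FOLLOW conflicts (marked CONFLICT above).

Answer: Yes. S → '/' B with FOLLOW(S) on { '/' }; T → S ';' with FOLLOW(T) on { '/' }; B → T '/' S with FOLLOW(B) on { '/', ';' }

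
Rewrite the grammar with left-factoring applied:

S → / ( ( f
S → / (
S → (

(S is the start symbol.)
S → / ( S'
S' → ( f
S' → ε
S → (

Left-factoring transforms A → αβ₁ | αβ₂ into A → αA' and A' → β₁ | β₂
(α is the longest common prefix among the alternatives). Repeat until
no nonterminal has two alternatives with a common prefix.

Round 1: S has alternatives sharing prefix '/ ('. Introduce S': S → / ( S'
  Add: S' → ( f
  Add: S' → ε

No remaining common prefixes — done.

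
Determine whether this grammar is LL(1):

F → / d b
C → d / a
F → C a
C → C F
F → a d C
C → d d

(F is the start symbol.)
No. Predict set conflict for C: { 'd' }

A grammar is LL(1) if for each non-terminal N with multiple productions, the predict sets of those productions are pairwise disjoint, where PREDICT(N → α) = (FIRST(α) \ {ε}) ∪ (FOLLOW(N) if α ⇒* ε).

Relevant sets:
  FIRST(C) = { 'd' }

For F:
  PREDICT(F → '/' d b) = { '/' }
  PREDICT(F → C a) = { 'd' }
  PREDICT(F → a d C) = { 'a' }
For C:
  PREDICT(C → d '/' a) = { 'd' }
  PREDICT(C → C F) = { 'd' }
  PREDICT(C → d d) = { 'd' }

Conflict found: Predict set conflict for C: { 'd' }
The grammar is NOT LL(1).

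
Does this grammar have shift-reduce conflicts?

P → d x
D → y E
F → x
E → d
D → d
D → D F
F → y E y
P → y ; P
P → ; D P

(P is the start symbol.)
No shift-reduce conflicts

A shift-reduce conflict occurs when an LR(0) state has both:
  - a complete (reduce) item [A → α .] (dot at the end), and
  - a shift item [B → β . c γ] (dot before a terminal).

Augment with P' → P and build the canonical LR(0) collection (I0 = CLOSURE({[P' → . P]}), then GOTO on every symbol after a dot until no new states appear). It has 19 states:
  I0: { [P → . ; D P], [P → . d x], [P → . y ; P], [P' → . P] }  — shift
  I1: { [D → . D F], [D → . d], [D → . y E], [P → ; . D P] }  — shift
  I2: { [P' → P .] }  — accept
  I3: { [P → d . x] }  — shift
  I4: { [P → y . ; P] }  — shift
  I5: { [P → . ; D P], [P → . d x], [P → . y ; P], [P → y ; . P] }  — shift
  I6: { [P → y ; P .] }  — reduce
  I7: { [P → d x .] }  — reduce
  I8: { [D → D . F], [F → . x], [F → . y E y], [P → . ; D P], [P → . d x], [P → . y ; P], [P → ; D . P] }  — shift
  I9: { [D → d .] }  — reduce
  I10: { [D → y . E], [E → . d] }  — shift
  I11: { [D → y E .] }  — reduce
  I12: { [E → d .] }  — reduce
  I13: { [D → D F .] }  — reduce
  I14: { [P → ; D P .] }  — reduce
  I15: { [F → x .] }  — reduce
  I16: { [E → . d], [F → y . E y], [P → y . ; P] }  — shift
  I17: { [F → y E . y] }  — shift
  I18: { [F → y E y .] }  — reduce

No state contains both a complete item and a shift item.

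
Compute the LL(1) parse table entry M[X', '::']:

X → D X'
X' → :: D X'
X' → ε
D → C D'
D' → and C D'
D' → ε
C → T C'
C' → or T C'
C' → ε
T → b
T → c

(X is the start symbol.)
To find M[X', '::'], we find productions for X' where '::' is in the predict set (PREDICT(N → α) = (FIRST(α) \ {ε}) ∪ (FOLLOW(N) if α ⇒* ε)).

Relevant sets:
  FOLLOW(X') = { $ }

X' → :: D X': PREDICT = { '::' }
  '::' is in predict set, so this production goes in M[X', '::']
X' → ε: PREDICT = { $ }

M[X', '::'] = X' → :: D X'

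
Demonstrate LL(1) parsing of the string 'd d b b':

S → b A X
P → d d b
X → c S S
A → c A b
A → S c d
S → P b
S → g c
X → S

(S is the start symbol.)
LL(1) parsing maintains a stack (initially the start symbol over $) and the input. At each step: if the stack top is a terminal, match it against the current input token; if it is a non-terminal N, replace it with the RHS of M[N, lookahead] (the unique production whose predict set contains the lookahead).

Stack is shown with the top on the left.

Stack      Input      Action
----------------------------
S $        d d b b $  output S → P b
P b $      d d b b $  output P → d d b
d d b b $  d d b b $  match 'd'
d b b $    d b b $    match 'd'
b b $      b b $      match 'b'
b $        b $        match 'b'
$          $          accept

The string is accepted.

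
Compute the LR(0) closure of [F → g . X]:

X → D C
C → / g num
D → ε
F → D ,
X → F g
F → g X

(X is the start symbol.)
{ [D → .], [F → . D ,], [F → . g X], [F → g . X], [X → . D C], [X → . F g] }

To compute CLOSURE, for each item [A → α.Bβ] where B is a non-terminal, add [B → .γ] for all productions B → γ; repeat for the newly added items until nothing changes.

Start with: [F → g . X]
  [F → g . X] has the dot before X: add [X → . D C], [X → . F g]
  [X → . D C] has the dot before D: add [D → .]
  [X → . F g] has the dot before F: add [F → . D ,], [F → . g X]
No further items can be added.

CLOSURE = { [D → .], [F → . D ,], [F → . g X], [F → g . X], [X → . D C], [X → . F g] }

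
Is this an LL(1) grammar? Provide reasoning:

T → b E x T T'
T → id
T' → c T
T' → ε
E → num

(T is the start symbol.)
No. Predict set conflict for T': { 'c' }

Relevant sets:
  FOLLOW(T') = { $, 'c' }

For T:
  PREDICT(T → b E x T T') = { 'b' }
  PREDICT(T → id) = { 'id' }
For T':
  PREDICT(T' → c T) = { 'c' }
  PREDICT(T' → ε) = { $, 'c' }
E has a single production, so nothing to check there.

Conflict found: Predict set conflict for T': { 'c' }
The grammar is NOT LL(1).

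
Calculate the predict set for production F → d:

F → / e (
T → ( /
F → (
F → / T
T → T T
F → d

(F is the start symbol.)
PREDICT(F → d) = (FIRST(RHS) \ {ε}) ∪ (FOLLOW(F) if ε ∈ FIRST(RHS), i.e. RHS ⇒* ε)
FIRST(d) = { 'd' }
ε ∉ FIRST(d), so FOLLOW(F) is not added.
PREDICT(F → d) = { 'd' }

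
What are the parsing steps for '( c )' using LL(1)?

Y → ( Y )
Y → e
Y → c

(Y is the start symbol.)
LL(1) parsing maintains a stack (initially the start symbol over $) and the input. At each step: if the stack top is a terminal, match it against the current input token; if it is a non-terminal N, replace it with the RHS of M[N, lookahead] (the unique production whose predict set contains the lookahead).

Stack is shown with the top on the left.

Stack    Input    Action
------------------------
Y $      ( c ) $  output Y → ( Y )
( Y ) $  ( c ) $  match '('
Y ) $    c ) $    output Y → c
c ) $    c ) $    match 'c'
) $      ) $      match ')'
$        $        accept

The string is accepted.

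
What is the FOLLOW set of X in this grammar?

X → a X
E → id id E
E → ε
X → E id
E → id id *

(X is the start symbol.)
To compute FOLLOW(X), find every occurrence of X on a right-hand side N → α X β: add FIRST(β) \ {ε}, and if β is empty or nullable also add FOLLOW(N). Iterate to a fixed point.

X is the start symbol, so $ ∈ FOLLOW(X).
In X → a X: X is at the end; this adds FOLLOW(X) to itself — nothing new

Taking the union: FOLLOW(X) = { $ }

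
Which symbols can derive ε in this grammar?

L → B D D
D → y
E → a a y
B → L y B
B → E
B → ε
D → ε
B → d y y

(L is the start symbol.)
{ 'B', 'D', 'L' }

ε-productions: B → ε, D → ε
So B, D are immediately nullable.
L → B D D: every symbol on the right is nullable, so L is nullable too.
No further non-terminal can be added: every production for the remaining non-terminals contains a terminal or a non-nullable non-terminal.
Nullable = { 'B', 'D', 'L' }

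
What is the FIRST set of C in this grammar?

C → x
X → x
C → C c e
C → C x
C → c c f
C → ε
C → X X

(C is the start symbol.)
{ 'c', 'x', ε }

To compute FIRST(C), examine every production with C on the left-hand side, reading each right-hand side left to right until a non-nullable symbol is reached.

FIRST sets of the other non-terminals involved (by the same procedure, iterated to a fixed point):
  FIRST(X) = { 'x' }

From C → x:
  - x is a terminal: add 'x' and stop
From C → C c e:
  - C is the symbol being defined: contributes nothing new
    C is nullable, so continue to the next symbol
  - c is a terminal: add 'c' and stop
From C → C x:
  - C is the symbol being defined: contributes nothing new
    C is nullable, so continue to the next symbol
  - x is a terminal: add 'x' and stop
From C → c c f:
  - c is a terminal: add 'c' and stop
From C → ε:
  - ε-production, so ε ∈ FIRST(C)
From C → X X:
  - X is a non-terminal: add FIRST(X) \ {ε} = { 'x' }
    X is not nullable, so stop

Collecting: FIRST(C) = { 'c', 'x', ε }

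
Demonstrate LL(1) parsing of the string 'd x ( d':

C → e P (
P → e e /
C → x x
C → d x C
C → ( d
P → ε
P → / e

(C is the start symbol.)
Stack is shown with the top on the left.

Stack    Input      Action
--------------------------
C $      d x ( d $  output C → d x C
d x C $  d x ( d $  match 'd'
x C $    x ( d $    match 'x'
C $      ( d $      output C → ( d
( d $    ( d $      match '('
d $      d $        match 'd'
$        $          accept

The string is accepted.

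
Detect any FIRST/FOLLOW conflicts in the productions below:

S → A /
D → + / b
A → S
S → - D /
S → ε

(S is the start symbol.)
Yes. S → A '/' with FOLLOW(S) on { '/' }

A FIRST/FOLLOW conflict occurs when a non-terminal N has a nullable alternative N → β (β ⇒* ε) and another alternative N → α with FIRST(α) ∩ FOLLOW(N) ≠ ∅: on such a lookahead the parser cannot decide between expanding α and letting N vanish via β.

Nullable non-terminals: A, S.
FIRST sets used below: FIRST(A) = { '-', '/', ε }
A has a nullable alternative but only one production, so nothing to check.

S: nullable alternative(s) S → ε; FOLLOW(S) = { $, '/' }
  S → A /: FIRST \ {ε} = { '-', '/' } — overlaps FOLLOW(S) on { '/' }: CONFLICT
  S → - D /: FIRST \ {ε} = { '-' } — disjoint from FOLLOW(S)
  S → ε: FIRST \ {ε} = { } — this is the only nullable alternative, skip

D has no nullable alternative, so no FIRST/FOLLOW check is needed there.

So the grammar has 1 FIRST/FOLLOW conflict (marked CONFLICT above).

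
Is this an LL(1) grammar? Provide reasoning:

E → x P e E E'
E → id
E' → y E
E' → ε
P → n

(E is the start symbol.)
No. Predict set conflict for E': { 'y' }

A grammar is LL(1) if for each non-terminal N with multiple productions, the predict sets of those productions are pairwise disjoint, where PREDICT(N → α) = (FIRST(α) \ {ε}) ∪ (FOLLOW(N) if α ⇒* ε).

Relevant sets:
  FOLLOW(E') = { $, 'y' }

For E:
  PREDICT(E → x P e E E') = { 'x' }
  PREDICT(E → id) = { 'id' }
For E':
  PREDICT(E' → y E) = { 'y' }
  PREDICT(E' → ε) = { $, 'y' }
P has a single production, so nothing to check there.

Conflict found: Predict set conflict for E': { 'y' }
The grammar is NOT LL(1).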